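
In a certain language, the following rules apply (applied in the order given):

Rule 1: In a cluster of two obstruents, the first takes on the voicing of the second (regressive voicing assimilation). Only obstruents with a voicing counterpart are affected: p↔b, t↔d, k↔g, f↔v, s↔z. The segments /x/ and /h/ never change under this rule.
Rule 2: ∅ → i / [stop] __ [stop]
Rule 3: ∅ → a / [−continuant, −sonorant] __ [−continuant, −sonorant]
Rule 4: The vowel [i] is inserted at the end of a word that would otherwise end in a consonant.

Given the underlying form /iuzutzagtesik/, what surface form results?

iuzudzakitesiki

Rule 1 (regressive voicing assimilation): /t/ precedes the voiced obstruent /z/, so it voices to [d] by assimilation. /g/ precedes the voiceless obstruent /t/, so it devoices to [k] by assimilation. /iuzutzagtesik/ → iuzudzaktesik.
Rule 2 (stop-cluster i-epenthesis): /k/ and /t/ form a stop–stop cluster, so [i] is inserted between them. /iuzudzaktesik/ → iuzudzakitesik.
Rule 3 (stop-cluster a-epenthesis): no segment meets the environment; /iuzudzakitesik/ is unchanged.
Rule 4 (final i-epenthesis): the form ends in the consonant /k/, so [i] is inserted word-finally. /iuzudzakitesik/ → iuzudzakitesiki.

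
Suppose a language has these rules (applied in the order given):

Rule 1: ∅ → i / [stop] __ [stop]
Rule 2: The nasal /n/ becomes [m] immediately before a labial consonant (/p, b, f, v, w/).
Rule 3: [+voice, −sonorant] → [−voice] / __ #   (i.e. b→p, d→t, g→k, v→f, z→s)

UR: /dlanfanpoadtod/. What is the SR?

Rule 1 (stop-cluster i-epenthesis): /d/ and /t/ form a stop–stop cluster, so [i] is inserted between them. /dlanfanpoadtod/ → dlanfanpoaditod.
Rule 2 (nasal place assimilation): /n/ precedes the labial consonant /f/, so it assimilates in place to [m]. /n/ precedes the labial consonant /p/, so it assimilates in place to [m]. /dlanfanpoaditod/ → dlamfampoaditod.
Rule 3 (final devoicing): /d/ is a voiced obstruent in word-final position, so it devoices to [t]. /dlamfampoaditod/ → dlamfampoaditot.

dlamfampoaditot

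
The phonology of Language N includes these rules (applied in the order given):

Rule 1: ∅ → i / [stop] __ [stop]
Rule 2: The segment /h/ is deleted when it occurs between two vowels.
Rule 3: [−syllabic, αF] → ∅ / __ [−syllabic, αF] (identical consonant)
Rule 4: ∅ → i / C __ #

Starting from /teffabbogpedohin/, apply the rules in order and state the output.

tefabibogipedoini

Rule 1 (stop-cluster i-epenthesis): /b/ and /b/ form a stop–stop cluster, so [i] is inserted between them. /g/ and /p/ form a stop–stop cluster, so [i] is inserted between them. /teffabbogpedohin/ → teffabibogipedohin.
Rule 2 (intervocalic h-deletion): /h/ occurs between vowels /o/ and /i/, so it deletes. /teffabibogipedohin/ → teffabibogipedoin.
Rule 3 (degemination): /ff/ is a geminate; the first /f/ deletes. /teffabibogipedoin/ → tefabibogipedoin.
Rule 4 (final i-epenthesis): the form ends in the consonant /n/, so [i] is inserted word-finally. /tefabibogipedoin/ → tefabibogipedoini.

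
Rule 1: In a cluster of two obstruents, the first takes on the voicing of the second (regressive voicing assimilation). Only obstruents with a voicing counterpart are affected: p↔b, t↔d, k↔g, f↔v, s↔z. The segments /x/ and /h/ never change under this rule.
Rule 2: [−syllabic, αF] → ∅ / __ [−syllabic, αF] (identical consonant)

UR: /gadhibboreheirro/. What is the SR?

Rule 1 (regressive voicing assimilation): /d/ precedes the voiceless obstruent /h/, so it devoices to [t] by assimilation. /gadhibboreheirro/ → gathibboreheirro.
Rule 2 (degemination): /bb/ is a geminate; the first /b/ deletes. /rr/ is a geminate; the first /r/ deletes. /gathibboreheirro/ → gathiboreheiro.

gathiboreheiro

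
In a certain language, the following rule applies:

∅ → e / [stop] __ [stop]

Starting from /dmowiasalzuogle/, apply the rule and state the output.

dmowiasalzuogle

No segment of /dmowiasalzuogle/ meets the structural description of the rule, so the form surfaces unchanged.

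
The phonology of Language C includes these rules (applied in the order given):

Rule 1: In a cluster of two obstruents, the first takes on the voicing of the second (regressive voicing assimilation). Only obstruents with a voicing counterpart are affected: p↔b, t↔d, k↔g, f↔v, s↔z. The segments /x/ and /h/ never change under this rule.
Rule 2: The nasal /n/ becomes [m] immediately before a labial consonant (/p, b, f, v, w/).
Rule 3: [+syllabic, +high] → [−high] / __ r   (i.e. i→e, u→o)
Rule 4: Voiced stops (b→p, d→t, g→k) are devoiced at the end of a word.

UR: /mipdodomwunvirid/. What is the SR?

Rule 1 (regressive voicing assimilation): /p/ precedes the voiced obstruent /d/, so it voices to [b] by assimilation. /mipdodomwunvirid/ → mibdodomwunvirid.
Rule 2 (nasal place assimilation): /n/ precedes the labial consonant /v/, so it assimilates in place to [m]. /mibdodomwunvirid/ → mibdodomwumvirid.
Rule 3 (pre-rhotic lowering): /i/ is a high vowel immediately before /r/, so it lowers to [e]. /mibdodomwumvirid/ → mibdodomwumverid.
Rule 4 (final devoicing): /d/ is a voiced stop in word-final position, so it devoices to [t]. /mibdodomwumverid/ → mibdodomwumverit.

mibdodomwumverit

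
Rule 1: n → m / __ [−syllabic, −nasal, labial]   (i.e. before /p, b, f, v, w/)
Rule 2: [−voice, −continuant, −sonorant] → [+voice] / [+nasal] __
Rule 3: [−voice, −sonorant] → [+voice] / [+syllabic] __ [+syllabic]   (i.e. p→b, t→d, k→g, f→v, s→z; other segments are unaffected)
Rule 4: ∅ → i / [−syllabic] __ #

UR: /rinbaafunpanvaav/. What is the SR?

Rule 1 (nasal place assimilation): /n/ precedes the labial consonant /b/, so it assimilates in place to [m]. /n/ precedes the labial consonant /p/, so it assimilates in place to [m]. /n/ precedes the labial consonant /v/, so it assimilates in place to [m]. /rinbaafunpanvaav/ → rimbaafumpamvaav.
Rule 2 (post-nasal voicing): /p/ is a voiceless stop immediately after the nasal /m/, so it voices to [b]. /rimbaafumpamvaav/ → rimbaafumbamvaav.
Rule 3 (intervocalic voicing): /f/ is a voiceless obstruent between vowels /a/ and /u/, so it voices to [v]. /rimbaafumbamvaav/ → rimbaavumbamvaav.
Rule 4 (final i-epenthesis): the form ends in the consonant /v/, so [i] is inserted word-finally. /rimbaavumbamvaav/ → rimbaavumbamvaavi.

rimbaavumbamvaavi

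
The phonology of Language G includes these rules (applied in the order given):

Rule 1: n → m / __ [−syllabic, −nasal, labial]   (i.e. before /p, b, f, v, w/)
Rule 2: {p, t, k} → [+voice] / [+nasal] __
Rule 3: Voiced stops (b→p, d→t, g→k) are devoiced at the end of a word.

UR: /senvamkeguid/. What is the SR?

semvamgeguit

Rule 1 (nasal place assimilation): /n/ precedes the labial consonant /v/, so it assimilates in place to [m]. /senvamkeguid/ → semvamkeguid.
Rule 2 (post-nasal voicing): /k/ is a voiceless stop immediately after the nasal /m/, so it voices to [g]. /semvamkeguid/ → semvamgeguid.
Rule 3 (final devoicing): /d/ is a voiced stop in word-final position, so it devoices to [t]. /semvamgeguid/ → semvamgeguit.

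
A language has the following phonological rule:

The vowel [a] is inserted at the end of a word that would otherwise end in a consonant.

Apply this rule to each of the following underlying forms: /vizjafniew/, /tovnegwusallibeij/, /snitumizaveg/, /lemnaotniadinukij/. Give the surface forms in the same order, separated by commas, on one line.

/vizjafniew/: the form ends in the consonant /w/, so [a] is inserted word-finally. → [vizjafniewa].
/tovnegwusallibeij/: the form ends in the consonant /j/, so [a] is inserted word-finally. → [tovnegwusallibeija].
/snitumizaveg/: the form ends in the consonant /g/, so [a] is inserted word-finally. → [snitumizavega].
/lemnaotniadinukij/: the form ends in the consonant /j/, so [a] is inserted word-finally. → [lemnaotniadinukija].

vizjafniewa, tovnegwusallibeija, snitumizavega, lemnaotniadinukija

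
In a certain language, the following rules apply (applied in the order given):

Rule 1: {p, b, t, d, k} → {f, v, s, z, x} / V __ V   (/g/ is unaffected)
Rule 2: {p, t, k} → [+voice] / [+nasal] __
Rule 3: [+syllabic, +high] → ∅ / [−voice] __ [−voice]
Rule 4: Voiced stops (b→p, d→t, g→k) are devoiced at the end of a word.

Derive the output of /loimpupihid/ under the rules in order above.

Rule 1 (intervocalic spirantization): /p/ is a stop between vowels /u/ and /i/, so it spirantizes to the fricative [f]. /loimpupihid/ → loimpufihid.
Rule 2 (post-nasal voicing): /p/ is a voiceless stop immediately after the nasal /m/, so it voices to [b]. /loimpufihid/ → loimbufihid.
Rule 3 (high vowel syncope): /i/ is a high vowel flanked by voiceless consonants /f/ and /h/, so it deletes. /loimbufihid/ → loimbufhid.
Rule 4 (final devoicing): /d/ is a voiced stop in word-final position, so it devoices to [t]. /loimbufhid/ → loimbufhit.

loimbufhit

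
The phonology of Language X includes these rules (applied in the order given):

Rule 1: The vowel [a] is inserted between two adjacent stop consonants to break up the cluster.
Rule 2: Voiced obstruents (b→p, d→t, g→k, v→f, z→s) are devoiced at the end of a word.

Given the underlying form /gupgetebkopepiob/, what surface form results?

gupagetebakopepiop

Rule 1 (stop-cluster a-epenthesis): /p/ and /g/ form a stop–stop cluster, so [a] is inserted between them. /b/ and /k/ form a stop–stop cluster, so [a] is inserted between them. /gupgetebkopepiob/ → gupagetebakopepiob.
Rule 2 (final devoicing): /b/ is a voiced obstruent in word-final position, so it devoices to [p]. /gupagetebakopepiob/ → gupagetebakopepiop.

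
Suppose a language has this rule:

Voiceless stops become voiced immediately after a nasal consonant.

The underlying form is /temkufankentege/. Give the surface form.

temgufangendege

Scanning /temkufankentege/: /t/ at position 1 is not in the conditioning environment; /k/ is a voiceless stop immediately after the nasal /m/, so it voices to [g]; /k/ is a voiceless stop immediately after the nasal /n/, so it voices to [g]; /t/ is a voiceless stop immediately after the nasal /n/, so it voices to [d].
Result: [temgufangendege].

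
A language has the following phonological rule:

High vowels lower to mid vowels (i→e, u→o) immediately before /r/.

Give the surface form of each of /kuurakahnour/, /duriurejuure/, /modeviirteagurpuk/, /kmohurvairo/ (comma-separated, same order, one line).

/kuurakahnour/: /u/ is a high vowel immediately before /r/, so it lowers to [o]. /u/ is a high vowel immediately before /r/, so it lowers to [o]. → [kuorakahnoor].
/duriurejuure/: /u/ is a high vowel immediately before /r/, so it lowers to [o]. /u/ is a high vowel immediately before /r/, so it lowers to [o]. /u/ is a high vowel immediately before /r/, so it lowers to [o]. → [doriorejuore].
/modeviirteagurpuk/: /i/ is a high vowel immediately before /r/, so it lowers to [e]. /u/ is a high vowel immediately before /r/, so it lowers to [o]. → [modevierteagorpuk].
/kmohurvairo/: /u/ is a high vowel immediately before /r/, so it lowers to [o]. /i/ is a high vowel immediately before /r/, so it lowers to [e]. → [kmohorvaero].

kuorakahnoor, doriorejuore, modevierteagorpuk, kmohorvaero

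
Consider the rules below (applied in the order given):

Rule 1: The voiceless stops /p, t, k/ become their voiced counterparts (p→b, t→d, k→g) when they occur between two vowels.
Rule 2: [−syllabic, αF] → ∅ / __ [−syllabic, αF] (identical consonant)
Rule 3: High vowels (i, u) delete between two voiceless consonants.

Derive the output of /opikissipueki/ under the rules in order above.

obigisibuegi

Rule 1 (intervocalic voicing): /p/ is a voiceless stop between vowels /o/ and /i/, so it voices to [b]. /k/ is a voiceless stop between vowels /i/ and /i/, so it voices to [g]. /p/ is a voiceless stop between vowels /i/ and /u/, so it voices to [b]. /k/ is a voiceless stop between vowels /e/ and /i/, so it voices to [g]. /opikissipueki/ → obigissibuegi.
Rule 2 (degemination): /ss/ is a geminate; the first /s/ deletes. /obigissibuegi/ → obigisibuegi.
Rule 3 (high vowel syncope): no segment meets the environment; /obigisibuegi/ is unchanged.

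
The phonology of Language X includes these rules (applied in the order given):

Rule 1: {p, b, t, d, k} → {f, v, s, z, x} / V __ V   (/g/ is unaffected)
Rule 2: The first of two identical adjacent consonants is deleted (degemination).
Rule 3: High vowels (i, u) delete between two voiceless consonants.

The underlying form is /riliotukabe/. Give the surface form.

riliosxave

Rule 1 (intervocalic spirantization): /t/ is a stop between vowels /o/ and /u/, so it spirantizes to the fricative [s]. /k/ is a stop between vowels /u/ and /a/, so it spirantizes to the fricative [x]. /b/ is a stop between vowels /a/ and /e/, so it spirantizes to the fricative [v]. /riliotukabe/ → riliosuxave.
Rule 2 (degemination): no segment meets the environment; /riliosuxave/ is unchanged.
Rule 3 (high vowel syncope): /u/ is a high vowel flanked by voiceless consonants /s/ and /x/, so it deletes. /riliosuxave/ → riliosxave.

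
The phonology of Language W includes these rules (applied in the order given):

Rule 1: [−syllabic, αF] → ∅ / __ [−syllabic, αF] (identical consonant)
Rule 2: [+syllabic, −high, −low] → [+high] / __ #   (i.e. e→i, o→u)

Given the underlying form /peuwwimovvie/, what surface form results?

Rule 1 (degemination): /ww/ is a geminate; the first /w/ deletes. /vv/ is a geminate; the first /v/ deletes. /peuwwimovvie/ → peuwimovie.
Rule 2 (final vowel raising): /e/ is a mid vowel in word-final position, so it raises to [i]. /peuwimovie/ → peuwimovii.

peuwimovii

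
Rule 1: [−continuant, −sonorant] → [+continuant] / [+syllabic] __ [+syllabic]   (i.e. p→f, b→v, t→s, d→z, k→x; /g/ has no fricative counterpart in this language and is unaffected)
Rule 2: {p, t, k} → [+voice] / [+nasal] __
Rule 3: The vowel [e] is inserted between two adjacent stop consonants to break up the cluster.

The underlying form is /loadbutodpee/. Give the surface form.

Rule 1 (intervocalic spirantization): /t/ is a stop between vowels /u/ and /o/, so it spirantizes to the fricative [s]. /loadbutodpee/ → loadbusodpee.
Rule 2 (post-nasal voicing): no segment meets the environment; /loadbusodpee/ is unchanged.
Rule 3 (stop-cluster e-epenthesis): /d/ and /b/ form a stop–stop cluster, so [e] is inserted between them. /d/ and /p/ form a stop–stop cluster, so [e] is inserted between them. /loadbusodpee/ → loadebusodepee.

loadebusodepee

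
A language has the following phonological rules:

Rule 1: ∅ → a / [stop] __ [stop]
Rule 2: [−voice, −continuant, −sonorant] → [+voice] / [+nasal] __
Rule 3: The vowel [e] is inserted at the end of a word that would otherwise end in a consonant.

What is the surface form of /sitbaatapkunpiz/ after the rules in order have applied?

sitabaatapakunbize

Rule 1 (stop-cluster a-epenthesis): /t/ and /b/ form a stop–stop cluster, so [a] is inserted between them. /p/ and /k/ form a stop–stop cluster, so [a] is inserted between them. /sitbaatapkunpiz/ → sitabaatapakunpiz.
Rule 2 (post-nasal voicing): /p/ is a voiceless stop immediately after the nasal /n/, so it voices to [b]. /sitabaatapakunpiz/ → sitabaatapakunbiz.
Rule 3 (final e-epenthesis): the form ends in the consonant /z/, so [e] is inserted word-finally. /sitabaatapakunbiz/ → sitabaatapakunbize.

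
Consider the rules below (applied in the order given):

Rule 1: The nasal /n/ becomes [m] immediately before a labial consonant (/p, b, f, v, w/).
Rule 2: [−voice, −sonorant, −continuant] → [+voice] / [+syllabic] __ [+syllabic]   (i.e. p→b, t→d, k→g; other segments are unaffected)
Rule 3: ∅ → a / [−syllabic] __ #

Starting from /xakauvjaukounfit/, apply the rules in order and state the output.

xagauvjaugoumfita

Rule 1 (nasal place assimilation): /n/ precedes the labial consonant /f/, so it assimilates in place to [m]. /xakauvjaukounfit/ → xakauvjaukoumfit.
Rule 2 (intervocalic voicing): /k/ is a voiceless stop between vowels /a/ and /a/, so it voices to [g]. /k/ is a voiceless stop between vowels /u/ and /o/, so it voices to [g]. /xakauvjaukoumfit/ → xagauvjaugoumfit.
Rule 3 (final a-epenthesis): the form ends in the consonant /t/, so [a] is inserted word-finally. /xagauvjaugoumfit/ → xagauvjaugoumfita.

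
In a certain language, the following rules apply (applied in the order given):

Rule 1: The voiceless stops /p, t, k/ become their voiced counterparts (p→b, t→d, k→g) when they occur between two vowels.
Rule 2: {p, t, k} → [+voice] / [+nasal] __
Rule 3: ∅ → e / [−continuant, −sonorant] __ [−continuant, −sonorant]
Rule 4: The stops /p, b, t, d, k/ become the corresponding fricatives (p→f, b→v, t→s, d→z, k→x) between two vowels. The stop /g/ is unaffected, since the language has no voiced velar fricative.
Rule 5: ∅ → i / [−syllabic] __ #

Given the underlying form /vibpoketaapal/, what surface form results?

vivefogezaavali

Rule 1 (intervocalic voicing): /k/ is a voiceless stop between vowels /o/ and /e/, so it voices to [g]. /t/ is a voiceless stop between vowels /e/ and /a/, so it voices to [d]. /p/ is a voiceless stop between vowels /a/ and /a/, so it voices to [b]. /vibpoketaapal/ → vibpogedaabal.
Rule 2 (post-nasal voicing): no segment meets the environment; /vibpogedaabal/ is unchanged.
Rule 3 (stop-cluster e-epenthesis): /b/ and /p/ form a stop–stop cluster, so [e] is inserted between them. /vibpogedaabal/ → vibepogedaabal.
Rule 4 (intervocalic spirantization): /b/ is a stop between vowels /i/ and /e/, so it spirantizes to the fricative [v]. /p/ is a stop between vowels /e/ and /o/, so it spirantizes to the fricative [f]. /d/ is a stop between vowels /e/ and /a/, so it spirantizes to the fricative [z]. /b/ is a stop between vowels /a/ and /a/, so it spirantizes to the fricative [v]. /vibepogedaabal/ → vivefogezaaval.
Rule 5 (final i-epenthesis): the form ends in the consonant /l/, so [i] is inserted word-finally. /vivefogezaaval/ → vivefogezaavali.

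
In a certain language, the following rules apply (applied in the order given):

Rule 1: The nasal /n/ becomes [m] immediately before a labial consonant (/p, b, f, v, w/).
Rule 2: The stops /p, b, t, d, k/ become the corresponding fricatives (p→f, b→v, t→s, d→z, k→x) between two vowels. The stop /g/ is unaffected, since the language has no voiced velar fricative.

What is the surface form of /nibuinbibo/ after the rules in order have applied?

nivuimbivo

Rule 1 (nasal place assimilation): /n/ precedes the labial consonant /b/, so it assimilates in place to [m]. /nibuinbibo/ → nibuimbibo.
Rule 2 (intervocalic spirantization): /b/ is a stop between vowels /i/ and /u/, so it spirantizes to the fricative [v]. /b/ is a stop between vowels /i/ and /o/, so it spirantizes to the fricative [v]. /nibuimbibo/ → nivuimbivo.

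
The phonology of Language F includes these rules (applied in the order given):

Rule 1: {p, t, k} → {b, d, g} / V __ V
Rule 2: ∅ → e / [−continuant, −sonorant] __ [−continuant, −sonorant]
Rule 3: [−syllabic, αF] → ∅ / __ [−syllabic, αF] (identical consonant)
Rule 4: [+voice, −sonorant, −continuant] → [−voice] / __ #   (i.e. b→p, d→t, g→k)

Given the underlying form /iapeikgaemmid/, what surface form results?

iabeikegaemit

Rule 1 (intervocalic voicing): /p/ is a voiceless stop between vowels /a/ and /e/, so it voices to [b]. /iapeikgaemmid/ → iabeikgaemmid.
Rule 2 (stop-cluster e-epenthesis): /k/ and /g/ form a stop–stop cluster, so [e] is inserted between them. /iabeikgaemmid/ → iabeikegaemmid.
Rule 3 (degemination): /mm/ is a geminate; the first /m/ deletes. /iabeikegaemmid/ → iabeikegaemid.
Rule 4 (final devoicing): /d/ is a voiced stop in word-final position, so it devoices to [t]. /iabeikegaemid/ → iabeikegaemit.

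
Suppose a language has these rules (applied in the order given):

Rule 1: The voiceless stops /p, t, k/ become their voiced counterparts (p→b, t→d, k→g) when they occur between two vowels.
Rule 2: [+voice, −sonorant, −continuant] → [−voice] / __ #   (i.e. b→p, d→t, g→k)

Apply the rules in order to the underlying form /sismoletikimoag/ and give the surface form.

Rule 1 (intervocalic voicing): /t/ is a voiceless stop between vowels /e/ and /i/, so it voices to [d]. /k/ is a voiceless stop between vowels /i/ and /i/, so it voices to [g]. /sismoletikimoag/ → sismoledigimoag.
Rule 2 (final devoicing): /g/ is a voiced stop in word-final position, so it devoices to [k]. /sismoledigimoag/ → sismoledigimoak.

sismoledigimoak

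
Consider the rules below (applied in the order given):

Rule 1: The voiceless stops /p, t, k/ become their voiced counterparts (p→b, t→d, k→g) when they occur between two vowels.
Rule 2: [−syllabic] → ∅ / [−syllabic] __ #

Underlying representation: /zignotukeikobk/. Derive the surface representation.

zignodugeigob

Rule 1 (intervocalic voicing): /t/ is a voiceless stop between vowels /o/ and /u/, so it voices to [d]. /k/ is a voiceless stop between vowels /u/ and /e/, so it voices to [g]. /k/ is a voiceless stop between vowels /i/ and /o/, so it voices to [g]. /zignotukeikobk/ → zignodugeigobk.
Rule 2 (final cluster simplification): /k/ is the second consonant of a word-final cluster /bk/, so it deletes. /zignodugeigobk/ → zignodugeigob.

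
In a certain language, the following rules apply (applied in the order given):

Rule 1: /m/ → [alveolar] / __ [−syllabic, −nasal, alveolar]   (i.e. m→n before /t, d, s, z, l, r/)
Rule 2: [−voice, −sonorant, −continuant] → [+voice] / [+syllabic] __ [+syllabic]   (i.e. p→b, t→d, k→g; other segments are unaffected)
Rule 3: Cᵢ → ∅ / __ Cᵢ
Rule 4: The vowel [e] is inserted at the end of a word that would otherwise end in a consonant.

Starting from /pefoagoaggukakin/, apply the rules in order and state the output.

Rule 1 (nasal place assimilation): no segment meets the environment; /pefoagoaggukakin/ is unchanged.
Rule 2 (intervocalic voicing): /k/ is a voiceless stop between vowels /u/ and /a/, so it voices to [g]. /k/ is a voiceless stop between vowels /a/ and /i/, so it voices to [g]. /pefoagoaggukakin/ → pefoagoaggugagin.
Rule 3 (degemination): /gg/ is a geminate; the first /g/ deletes. /pefoagoaggugagin/ → pefoagoagugagin.
Rule 4 (final e-epenthesis): the form ends in the consonant /n/, so [e] is inserted word-finally. /pefoagoagugagin/ → pefoagoagugagine.

pefoagoagugagine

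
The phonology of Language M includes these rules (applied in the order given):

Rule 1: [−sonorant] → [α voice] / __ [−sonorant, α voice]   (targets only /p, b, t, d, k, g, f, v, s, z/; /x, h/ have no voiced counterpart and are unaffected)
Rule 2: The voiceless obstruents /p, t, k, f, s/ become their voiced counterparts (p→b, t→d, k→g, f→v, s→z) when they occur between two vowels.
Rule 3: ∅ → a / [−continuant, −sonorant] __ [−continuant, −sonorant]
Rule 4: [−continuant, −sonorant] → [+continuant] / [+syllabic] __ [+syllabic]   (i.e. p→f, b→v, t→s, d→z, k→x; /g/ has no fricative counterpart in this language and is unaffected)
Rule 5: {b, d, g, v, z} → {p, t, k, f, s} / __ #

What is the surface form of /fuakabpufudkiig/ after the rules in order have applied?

fuagafafuvusaxiik

Rule 1 (regressive voicing assimilation): /b/ precedes the voiceless obstruent /p/, so it devoices to [p] by assimilation. /d/ precedes the voiceless obstruent /k/, so it devoices to [t] by assimilation. /fuakabpufudkiig/ → fuakappufutkiig.
Rule 2 (intervocalic voicing): /k/ is a voiceless obstruent between vowels /a/ and /a/, so it voices to [g]. /f/ is a voiceless obstruent between vowels /u/ and /u/, so it voices to [v]. /fuakappufutkiig/ → fuagappuvutkiig.
Rule 3 (stop-cluster a-epenthesis): /p/ and /p/ form a stop–stop cluster, so [a] is inserted between them. /t/ and /k/ form a stop–stop cluster, so [a] is inserted between them. /fuagappuvutkiig/ → fuagapapuvutakiig.
Rule 4 (intervocalic spirantization): /p/ is a stop between vowels /a/ and /a/, so it spirantizes to the fricative [f]. /p/ is a stop between vowels /a/ and /u/, so it spirantizes to the fricative [f]. /t/ is a stop between vowels /u/ and /a/, so it spirantizes to the fricative [s]. /k/ is a stop between vowels /a/ and /i/, so it spirantizes to the fricative [x]. /fuagapapuvutakiig/ → fuagafafuvusaxiig.
Rule 5 (final devoicing): /g/ is a voiced obstruent in word-final position, so it devoices to [k]. /fuagafafuvusaxiig/ → fuagafafuvusaxiik.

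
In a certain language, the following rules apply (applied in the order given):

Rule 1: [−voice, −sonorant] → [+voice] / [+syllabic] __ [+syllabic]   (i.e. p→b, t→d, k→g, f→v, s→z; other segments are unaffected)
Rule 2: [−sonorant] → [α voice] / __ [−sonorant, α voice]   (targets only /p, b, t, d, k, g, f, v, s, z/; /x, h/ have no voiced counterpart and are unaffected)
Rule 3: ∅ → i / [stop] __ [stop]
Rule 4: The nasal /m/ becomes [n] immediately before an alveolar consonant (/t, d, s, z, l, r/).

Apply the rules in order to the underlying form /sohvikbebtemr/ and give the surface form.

Rule 1 (intervocalic voicing): no segment meets the environment; /sohvikbebtemr/ is unchanged.
Rule 2 (regressive voicing assimilation): /k/ precedes the voiced obstruent /b/, so it voices to [g] by assimilation. /b/ precedes the voiceless obstruent /t/, so it devoices to [p] by assimilation. /sohvikbebtemr/ → sohvigbeptemr.
Rule 3 (stop-cluster i-epenthesis): /g/ and /b/ form a stop–stop cluster, so [i] is inserted between them. /p/ and /t/ form a stop–stop cluster, so [i] is inserted between them. /sohvigbeptemr/ → sohvigibepitemr.
Rule 4 (nasal place assimilation): /m/ precedes the alveolar consonant /r/, so it assimilates in place to [n]. /sohvigibepitemr/ → sohvigibepitenr.

sohvigibepitenr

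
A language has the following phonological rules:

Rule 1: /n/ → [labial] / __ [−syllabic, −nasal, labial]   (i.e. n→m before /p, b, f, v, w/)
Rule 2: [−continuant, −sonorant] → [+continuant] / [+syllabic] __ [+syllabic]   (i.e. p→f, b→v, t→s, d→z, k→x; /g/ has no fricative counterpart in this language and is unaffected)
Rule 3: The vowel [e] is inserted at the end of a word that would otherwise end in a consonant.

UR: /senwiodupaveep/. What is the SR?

semwiozufaveepe

Rule 1 (nasal place assimilation): /n/ precedes the labial consonant /w/, so it assimilates in place to [m]. /senwiodupaveep/ → semwiodupaveep.
Rule 2 (intervocalic spirantization): /d/ is a stop between vowels /o/ and /u/, so it spirantizes to the fricative [z]. /p/ is a stop between vowels /u/ and /a/, so it spirantizes to the fricative [f]. /semwiodupaveep/ → semwiozufaveep.
Rule 3 (final e-epenthesis): the form ends in the consonant /p/, so [e] is inserted word-finally. /semwiozufaveep/ → semwiozufaveepe.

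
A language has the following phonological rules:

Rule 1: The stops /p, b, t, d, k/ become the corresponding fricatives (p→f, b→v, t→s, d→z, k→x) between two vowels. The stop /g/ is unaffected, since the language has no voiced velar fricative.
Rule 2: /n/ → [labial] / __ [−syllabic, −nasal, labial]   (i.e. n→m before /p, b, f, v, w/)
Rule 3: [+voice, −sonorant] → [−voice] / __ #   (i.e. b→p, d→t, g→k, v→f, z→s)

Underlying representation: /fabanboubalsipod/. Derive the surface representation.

favambouvalsifot

Rule 1 (intervocalic spirantization): /b/ is a stop between vowels /a/ and /a/, so it spirantizes to the fricative [v]. /b/ is a stop between vowels /u/ and /a/, so it spirantizes to the fricative [v]. /p/ is a stop between vowels /i/ and /o/, so it spirantizes to the fricative [f]. /fabanboubalsipod/ → favanbouvalsifod.
Rule 2 (nasal place assimilation): /n/ precedes the labial consonant /b/, so it assimilates in place to [m]. /favanbouvalsifod/ → favambouvalsifod.
Rule 3 (final devoicing): /d/ is a voiced obstruent in word-final position, so it devoices to [t]. /favambouvalsifod/ → favambouvalsifot.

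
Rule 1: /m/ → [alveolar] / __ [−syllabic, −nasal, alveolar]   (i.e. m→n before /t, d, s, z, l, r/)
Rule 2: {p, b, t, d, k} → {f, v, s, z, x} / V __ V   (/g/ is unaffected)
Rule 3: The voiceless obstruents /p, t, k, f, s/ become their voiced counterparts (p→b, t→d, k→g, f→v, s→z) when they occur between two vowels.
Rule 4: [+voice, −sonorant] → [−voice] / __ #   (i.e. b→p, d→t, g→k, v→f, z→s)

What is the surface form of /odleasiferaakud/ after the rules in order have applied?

Rule 1 (nasal place assimilation): no segment meets the environment; /odleasiferaakud/ is unchanged.
Rule 2 (intervocalic spirantization): /k/ is a stop between vowels /a/ and /u/, so it spirantizes to the fricative [x]. /odleasiferaakud/ → odleasiferaaxud.
Rule 3 (intervocalic voicing): /s/ is a voiceless obstruent between vowels /a/ and /i/, so it voices to [z]. /f/ is a voiceless obstruent between vowels /i/ and /e/, so it voices to [v]. /odleasiferaaxud/ → odleaziveraaxud.
Rule 4 (final devoicing): /d/ is a voiced obstruent in word-final position, so it devoices to [t]. /odleaziveraaxud/ → odleaziveraaxut.

odleaziveraaxut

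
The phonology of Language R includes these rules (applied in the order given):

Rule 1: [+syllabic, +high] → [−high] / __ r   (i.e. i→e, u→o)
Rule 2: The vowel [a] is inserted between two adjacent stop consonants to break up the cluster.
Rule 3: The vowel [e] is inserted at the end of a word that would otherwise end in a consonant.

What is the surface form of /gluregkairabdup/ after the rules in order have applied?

Rule 1 (pre-rhotic lowering): /u/ is a high vowel immediately before /r/, so it lowers to [o]. /i/ is a high vowel immediately before /r/, so it lowers to [e]. /gluregkairabdup/ → gloregkaerabdup.
Rule 2 (stop-cluster a-epenthesis): /g/ and /k/ form a stop–stop cluster, so [a] is inserted between them. /b/ and /d/ form a stop–stop cluster, so [a] is inserted between them. /gloregkaerabdup/ → gloregakaerabadup.
Rule 3 (final e-epenthesis): the form ends in the consonant /p/, so [e] is inserted word-finally. /gloregakaerabadup/ → gloregakaerabadupe.

gloregakaerabadupe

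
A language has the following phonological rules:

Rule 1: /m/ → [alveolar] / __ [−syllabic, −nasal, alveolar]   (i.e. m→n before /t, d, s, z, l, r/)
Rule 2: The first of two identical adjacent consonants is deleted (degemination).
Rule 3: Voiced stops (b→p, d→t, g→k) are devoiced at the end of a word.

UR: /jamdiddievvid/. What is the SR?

jandidievit

Rule 1 (nasal place assimilation): /m/ precedes the alveolar consonant /d/, so it assimilates in place to [n]. /jamdiddievvid/ → jandiddievvid.
Rule 2 (degemination): /dd/ is a geminate; the first /d/ deletes. /vv/ is a geminate; the first /v/ deletes. /jandiddievvid/ → jandidievid.
Rule 3 (final devoicing): /d/ is a voiced stop in word-final position, so it devoices to [t]. /jandidievid/ → jandidievit.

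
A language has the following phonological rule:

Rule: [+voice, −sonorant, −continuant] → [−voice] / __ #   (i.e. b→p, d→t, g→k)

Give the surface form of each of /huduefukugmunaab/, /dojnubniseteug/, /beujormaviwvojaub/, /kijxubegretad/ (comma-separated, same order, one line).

/huduefukugmunaab/: /b/ is a voiced stop in word-final position, so it devoices to [p]. → [huduefukugmunaap].
/dojnubniseteug/: /g/ is a voiced stop in word-final position, so it devoices to [k]. → [dojnubniseteuk].
/beujormaviwvojaub/: /b/ is a voiced stop in word-final position, so it devoices to [p]. → [beujormaviwvojaup].
/kijxubegretad/: /d/ is a voiced stop in word-final position, so it devoices to [t]. → [kijxubegretat].

huduefukugmunaap, dojnubniseteuk, beujormaviwvojaup, kijxubegretat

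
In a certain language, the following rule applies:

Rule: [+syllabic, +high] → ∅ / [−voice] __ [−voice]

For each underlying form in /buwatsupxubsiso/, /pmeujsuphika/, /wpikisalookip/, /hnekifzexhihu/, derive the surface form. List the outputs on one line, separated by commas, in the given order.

/buwatsupxubsiso/: /u/ is a high vowel flanked by voiceless consonants /s/ and /p/, so it deletes. /i/ is a high vowel flanked by voiceless consonants /s/ and /s/, so it deletes. → [buwatspxubsso].
/pmeujsuphika/: /u/ is a high vowel flanked by voiceless consonants /s/ and /p/, so it deletes. /i/ is a high vowel flanked by voiceless consonants /h/ and /k/, so it deletes. → [pmeujsphka].
/wpikisalookip/: /i/ is a high vowel flanked by voiceless consonants /p/ and /k/, so it deletes. /i/ is a high vowel flanked by voiceless consonants /k/ and /s/, so it deletes. /i/ is a high vowel flanked by voiceless consonants /k/ and /p/, so it deletes. → [wpksalookp].
/hnekifzexhihu/: /i/ is a high vowel flanked by voiceless consonants /k/ and /f/, so it deletes. /i/ is a high vowel flanked by voiceless consonants /h/ and /h/, so it deletes. → [hnekfzexhhu].

buwatspxubsso, pmeujsphka, wpksalookp, hnekfzexhhu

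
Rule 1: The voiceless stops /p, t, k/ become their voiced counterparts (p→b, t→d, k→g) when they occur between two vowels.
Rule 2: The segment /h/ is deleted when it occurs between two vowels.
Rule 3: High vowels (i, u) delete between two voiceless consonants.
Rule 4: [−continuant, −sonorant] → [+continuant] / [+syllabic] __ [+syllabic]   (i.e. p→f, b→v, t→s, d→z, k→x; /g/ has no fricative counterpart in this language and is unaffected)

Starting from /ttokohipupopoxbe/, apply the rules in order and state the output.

ttogoivuvovoxbe

Rule 1 (intervocalic voicing): /k/ is a voiceless stop between vowels /o/ and /o/, so it voices to [g]. /p/ is a voiceless stop between vowels /i/ and /u/, so it voices to [b]. /p/ is a voiceless stop between vowels /u/ and /o/, so it voices to [b]. /p/ is a voiceless stop between vowels /o/ and /o/, so it voices to [b]. /ttokohipupopoxbe/ → ttogohibuboboxbe.
Rule 2 (intervocalic h-deletion): /h/ occurs between vowels /o/ and /i/, so it deletes. /ttogohibuboboxbe/ → ttogoibuboboxbe.
Rule 3 (high vowel syncope): no segment meets the environment; /ttogoibuboboxbe/ is unchanged.
Rule 4 (intervocalic spirantization): /b/ is a stop between vowels /i/ and /u/, so it spirantizes to the fricative [v]. /b/ is a stop between vowels /u/ and /o/, so it spirantizes to the fricative [v]. /b/ is a stop between vowels /o/ and /o/, so it spirantizes to the fricative [v]. /ttogoibuboboxbe/ → ttogoivuvovoxbe.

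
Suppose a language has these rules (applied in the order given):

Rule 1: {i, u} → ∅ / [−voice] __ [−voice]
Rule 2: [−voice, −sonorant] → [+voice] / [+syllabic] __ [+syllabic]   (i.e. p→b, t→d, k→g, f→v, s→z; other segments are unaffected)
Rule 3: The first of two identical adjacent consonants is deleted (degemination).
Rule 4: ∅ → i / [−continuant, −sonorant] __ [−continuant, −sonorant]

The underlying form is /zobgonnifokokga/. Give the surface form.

Rule 1 (high vowel syncope): no segment meets the environment; /zobgonnifokokga/ is unchanged.
Rule 2 (intervocalic voicing): /f/ is a voiceless obstruent between vowels /i/ and /o/, so it voices to [v]. /k/ is a voiceless obstruent between vowels /o/ and /o/, so it voices to [g]. /zobgonnifokokga/ → zobgonnivogokga.
Rule 3 (degemination): /nn/ is a geminate; the first /n/ deletes. /zobgonnivogokga/ → zobgonivogokga.
Rule 4 (stop-cluster i-epenthesis): /b/ and /g/ form a stop–stop cluster, so [i] is inserted between them. /k/ and /g/ form a stop–stop cluster, so [i] is inserted between them. /zobgonivogokga/ → zobigonivogokiga.

zobigonivogokiga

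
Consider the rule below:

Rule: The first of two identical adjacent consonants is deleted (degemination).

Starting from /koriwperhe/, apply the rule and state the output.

No segment of /koriwperhe/ meets the structural description of the rule, so the form surfaces unchanged.

koriwperhe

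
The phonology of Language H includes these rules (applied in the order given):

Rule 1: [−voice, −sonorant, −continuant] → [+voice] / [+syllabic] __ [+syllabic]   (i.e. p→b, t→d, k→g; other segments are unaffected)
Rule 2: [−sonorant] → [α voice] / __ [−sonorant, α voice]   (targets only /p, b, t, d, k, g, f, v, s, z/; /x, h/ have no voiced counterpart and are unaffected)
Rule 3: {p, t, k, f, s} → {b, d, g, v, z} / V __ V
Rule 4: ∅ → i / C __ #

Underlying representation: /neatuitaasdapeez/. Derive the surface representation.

neaduidaazdabeezi

Rule 1 (intervocalic voicing): /t/ is a voiceless stop between vowels /a/ and /u/, so it voices to [d]. /t/ is a voiceless stop between vowels /i/ and /a/, so it voices to [d]. /p/ is a voiceless stop between vowels /a/ and /e/, so it voices to [b]. /neatuitaasdapeez/ → neaduidaasdabeez.
Rule 2 (regressive voicing assimilation): /s/ precedes the voiced obstruent /d/, so it voices to [z] by assimilation. /neaduidaasdabeez/ → neaduidaazdabeez.
Rule 3 (intervocalic voicing): no segment meets the environment; /neaduidaazdabeez/ is unchanged.
Rule 4 (final i-epenthesis): the form ends in the consonant /z/, so [i] is inserted word-finally. /neaduidaazdabeez/ → neaduidaazdabeezi.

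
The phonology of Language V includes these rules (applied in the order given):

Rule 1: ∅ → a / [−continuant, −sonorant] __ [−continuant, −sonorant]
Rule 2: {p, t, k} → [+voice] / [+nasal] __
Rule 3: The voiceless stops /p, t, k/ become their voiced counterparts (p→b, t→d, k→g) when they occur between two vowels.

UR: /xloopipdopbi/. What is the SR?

xloobibadobabi

Rule 1 (stop-cluster a-epenthesis): /p/ and /d/ form a stop–stop cluster, so [a] is inserted between them. /p/ and /b/ form a stop–stop cluster, so [a] is inserted between them. /xloopipdopbi/ → xloopipadopabi.
Rule 2 (post-nasal voicing): no segment meets the environment; /xloopipadopabi/ is unchanged.
Rule 3 (intervocalic voicing): /p/ is a voiceless stop between vowels /o/ and /i/, so it voices to [b]. /p/ is a voiceless stop between vowels /i/ and /a/, so it voices to [b]. /p/ is a voiceless stop between vowels /o/ and /a/, so it voices to [b]. /xloopipadopabi/ → xloobibadobabi.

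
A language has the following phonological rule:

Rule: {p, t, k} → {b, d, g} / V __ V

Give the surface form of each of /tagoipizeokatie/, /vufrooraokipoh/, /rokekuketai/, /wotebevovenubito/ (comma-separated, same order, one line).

/tagoipizeokatie/: /p/ is a voiceless stop between vowels /i/ and /i/, so it voices to [b]. /k/ is a voiceless stop between vowels /o/ and /a/, so it voices to [g]. /t/ is a voiceless stop between vowels /a/ and /i/, so it voices to [d]. → [tagoibizeogadie].
/vufrooraokipoh/: /k/ is a voiceless stop between vowels /o/ and /i/, so it voices to [g]. /p/ is a voiceless stop between vowels /i/ and /o/, so it voices to [b]. → [vufrooraogiboh].
/rokekuketai/: /k/ is a voiceless stop between vowels /o/ and /e/, so it voices to [g]. /k/ is a voiceless stop between vowels /e/ and /u/, so it voices to [g]. /k/ is a voiceless stop between vowels /u/ and /e/, so it voices to [g]. /t/ is a voiceless stop between vowels /e/ and /a/, so it voices to [d]. → [rogegugedai].
/wotebevovenubito/: /t/ is a voiceless stop between vowels /o/ and /e/, so it voices to [d]. /t/ is a voiceless stop between vowels /i/ and /o/, so it voices to [d]. → [wodebevovenubido].

tagoibizeogadie, vufrooraogiboh, rogegugedai, wodebevovenubido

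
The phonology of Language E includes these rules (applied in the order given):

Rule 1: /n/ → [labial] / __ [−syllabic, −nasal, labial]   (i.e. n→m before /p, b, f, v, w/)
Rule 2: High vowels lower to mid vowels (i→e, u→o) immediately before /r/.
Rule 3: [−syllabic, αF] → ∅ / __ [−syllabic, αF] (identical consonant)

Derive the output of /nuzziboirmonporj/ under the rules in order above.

Rule 1 (nasal place assimilation): /n/ precedes the labial consonant /p/, so it assimilates in place to [m]. /nuzziboirmonporj/ → nuzziboirmomporj.
Rule 2 (pre-rhotic lowering): /i/ is a high vowel immediately before /r/, so it lowers to [e]. /nuzziboirmomporj/ → nuzziboermomporj.
Rule 3 (degemination): /zz/ is a geminate; the first /z/ deletes. /nuzziboermomporj/ → nuziboermomporj.

nuziboermomporj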